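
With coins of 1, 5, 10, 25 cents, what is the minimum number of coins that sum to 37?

4

Greedy: take as many of the largest coin as possible, then repeat with the remainder.
37 − 1×25→12 − 1×10→2 − 2×1→0
Total coins = 1 + 1 + 2 = 4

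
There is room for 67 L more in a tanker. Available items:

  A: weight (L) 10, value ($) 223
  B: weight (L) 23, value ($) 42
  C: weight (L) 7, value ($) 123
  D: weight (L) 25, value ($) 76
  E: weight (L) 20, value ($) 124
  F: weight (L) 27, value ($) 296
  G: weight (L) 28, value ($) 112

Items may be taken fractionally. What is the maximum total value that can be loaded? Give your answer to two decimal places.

Greedy by value/weight ratio, highest first.
Ratios (sorted): A 22.30, C 17.57, F 10.96, E 6.20, G 4.00, D 3.04, B 1.83
take A (10 @ 223); take C (7 @ 123); take F (27 @ 296); take E (20 @ 124); take 3/28 of G → 12.00. Capacity used 67/67.
Total value = 778.00

778.00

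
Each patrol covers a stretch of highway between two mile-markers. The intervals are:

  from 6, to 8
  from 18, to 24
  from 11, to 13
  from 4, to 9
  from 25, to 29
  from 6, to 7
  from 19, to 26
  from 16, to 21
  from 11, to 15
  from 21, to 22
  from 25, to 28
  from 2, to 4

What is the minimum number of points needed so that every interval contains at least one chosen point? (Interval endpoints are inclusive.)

Sorted: [2,4] [6,7] [6,8] [4,9] [11,13] [11,15] [16,21] [21,22] [18,24] [19,26] [25,28] [25,29]
{[2,4]} hit by 4; {[6,7],[6,8],[4,9]} hit by 7; {[11,13],[11,15]} hit by 13; {[16,21],[21,22],[18,24],[19,26]} hit by 21; {[25,28],[25,29]} hit by 28.
Points: 4, 7, 13, 21, 28 (5 total).

5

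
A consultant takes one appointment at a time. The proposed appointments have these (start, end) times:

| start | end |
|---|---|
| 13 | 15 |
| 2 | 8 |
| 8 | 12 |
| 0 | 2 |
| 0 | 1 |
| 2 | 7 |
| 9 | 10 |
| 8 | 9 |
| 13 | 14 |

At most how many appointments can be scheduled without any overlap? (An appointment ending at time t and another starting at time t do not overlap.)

Order by finish time; keep every interval that doesn't clash with the previous kept one.
By end time: (0,1), (0,2), (2,7), (2,8), (8,9), (9,10), (8,12), (13,14), (13,15).
Pick (0,1); next start ≥ 1 → (2,7); next start ≥ 7 → (8,9); next start ≥ 9 → (9,10); next start ≥ 10 → (13,14).
Selected 5 appointments.

5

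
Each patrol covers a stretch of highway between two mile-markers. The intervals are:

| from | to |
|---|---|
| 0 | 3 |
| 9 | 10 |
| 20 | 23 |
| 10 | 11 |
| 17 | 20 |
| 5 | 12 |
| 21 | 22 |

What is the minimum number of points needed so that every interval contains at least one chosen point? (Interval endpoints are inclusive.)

4

Sort by right endpoint; whenever an interval is uncovered, place a point at its right end.
Sorted: [0,3] [9,10] [10,11] [5,12] [17,20] [21,22] [20,23]
{[0,3]} hit by 3; {[9,10],[10,11],[5,12]} hit by 10; {[17,20]} hit by 20; {[21,22],[20,23]} hit by 22.
Points: 3, 10, 20, 22 (4 total).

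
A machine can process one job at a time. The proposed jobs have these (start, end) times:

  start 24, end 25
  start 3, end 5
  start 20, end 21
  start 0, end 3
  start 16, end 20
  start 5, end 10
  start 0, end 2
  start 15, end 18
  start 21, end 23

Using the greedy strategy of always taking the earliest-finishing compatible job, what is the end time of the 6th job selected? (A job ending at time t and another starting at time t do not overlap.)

Sort by end time and greedily take each interval whose start is ≥ the last chosen end.
By end time: (0,2), (0,3), (3,5), (5,10), (15,18), (16,20), (20,21), (21,23), (24,25).
Pick (0,2); next start ≥ 2 → (3,5); next start ≥ 5 → (5,10); next start ≥ 10 → (15,18); next start ≥ 18 → (20,21); next start ≥ 21 → (21,23); next start ≥ 23 → (24,25).
Selected: (0,2) (3,5) (5,10) (15,18) (20,21) (21,23) (24,25)

23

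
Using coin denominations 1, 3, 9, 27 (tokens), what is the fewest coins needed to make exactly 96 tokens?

6

96 − 3×27→15 − 1×9→6 − 2×3→0
Total coins = 3 + 1 + 2 = 6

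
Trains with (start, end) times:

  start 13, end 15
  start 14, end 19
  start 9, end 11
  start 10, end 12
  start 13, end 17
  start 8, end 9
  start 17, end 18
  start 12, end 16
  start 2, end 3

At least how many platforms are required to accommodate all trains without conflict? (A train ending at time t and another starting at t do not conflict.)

4

The answer is the maximum number of intervals overlapping at any instant.
Events (time:±→running): 2:+→1 3:-→0 8:+→1 9:-→0 9:+→1 10:+→2 11:-→1 12:-→0 12:+→1 13:+→2 13:+→3 14:+→4 … peak 4.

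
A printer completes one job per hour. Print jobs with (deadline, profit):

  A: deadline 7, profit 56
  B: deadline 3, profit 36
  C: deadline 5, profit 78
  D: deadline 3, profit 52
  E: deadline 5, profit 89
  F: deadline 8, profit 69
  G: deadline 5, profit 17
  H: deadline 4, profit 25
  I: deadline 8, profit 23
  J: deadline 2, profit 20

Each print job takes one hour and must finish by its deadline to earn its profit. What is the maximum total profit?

By profit: E(d5,89), C(d5,78), F(d8,69), A(d7,56), D(d3,52), B(d3,36), H(d4,25), I(d8,23), J(d2,20), G(d5,17)
E→slot 5; C→slot 4; F→slot 8; A→slot 7; D→slot 3; B→slot 2; H→slot 1; I→slot 6; J skipped; G skipped.
Profit = 25 + 36 + 52 + 78 + 89 + 23 + 56 + 69 = 428

428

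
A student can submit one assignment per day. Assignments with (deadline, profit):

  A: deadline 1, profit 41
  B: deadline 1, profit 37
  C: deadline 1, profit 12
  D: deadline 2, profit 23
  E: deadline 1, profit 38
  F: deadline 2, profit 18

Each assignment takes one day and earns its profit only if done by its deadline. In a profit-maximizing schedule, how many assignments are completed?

By profit: A(d1,41), E(d1,38), B(d1,37), D(d2,23), F(d2,18), C(d1,12)
A→slot 1; E skipped; B skipped; D→slot 2; F skipped; C skipped.
2 of 6 scheduled.

2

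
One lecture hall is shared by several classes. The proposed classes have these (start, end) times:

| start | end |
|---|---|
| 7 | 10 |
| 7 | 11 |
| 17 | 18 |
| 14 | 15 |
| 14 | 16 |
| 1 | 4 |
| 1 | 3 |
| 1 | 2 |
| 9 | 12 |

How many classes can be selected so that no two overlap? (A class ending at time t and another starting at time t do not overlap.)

4

Sorted by end: (1,2)  (1,3)  (1,4)  (7,10)  (7,11)  (9,12)  (14,15)  (14,16)  (17,18)
take (1,2); skip (1,3); skip (1,4); take (7,10); take (14,15); take (17,18).
Selected 4 classes.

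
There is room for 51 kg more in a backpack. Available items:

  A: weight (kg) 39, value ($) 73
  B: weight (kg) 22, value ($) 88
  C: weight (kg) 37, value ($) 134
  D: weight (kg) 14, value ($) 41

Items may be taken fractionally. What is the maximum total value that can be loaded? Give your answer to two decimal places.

Greedy by value/weight ratio, highest first.
Order: B (88/22=4.00) > C (134/37=3.62) > D (41/14=2.93) > A (73/39=1.87)
Fill: take B (22 @ 88) → take 29/37 of C → 105.03; 51/51 used.
Total value = 193.03

193.03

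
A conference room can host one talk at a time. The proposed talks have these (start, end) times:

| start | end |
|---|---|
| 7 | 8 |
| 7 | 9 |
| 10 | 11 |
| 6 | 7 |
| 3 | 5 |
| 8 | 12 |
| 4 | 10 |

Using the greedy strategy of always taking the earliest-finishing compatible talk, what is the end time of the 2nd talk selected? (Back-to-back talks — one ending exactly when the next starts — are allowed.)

7

Sorted by end: (3,5)  (6,7)  (7,8)  (7,9)  (4,10)  (10,11)  (8,12)
take (3,5); take (6,7); take (7,8); skip (4,10); take (10,11); skip (8,12).
Selected: (3,5) (6,7) (7,8) (10,11)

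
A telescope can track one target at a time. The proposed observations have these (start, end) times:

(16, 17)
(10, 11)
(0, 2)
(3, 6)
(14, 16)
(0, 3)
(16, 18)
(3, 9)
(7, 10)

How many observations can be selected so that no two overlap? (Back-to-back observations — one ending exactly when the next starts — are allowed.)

6

Greedy by earliest finish: after sorting by end time, pick each interval compatible with the last pick.
By end time: (0,2), (0,3), (3,6), (3,9), (7,10), (10,11), (14,16), (16,17), (16,18).
Pick (0,2); next start ≥ 2 → (3,6); next start ≥ 6 → (7,10); next start ≥ 10 → (10,11); next start ≥ 11 → (14,16); next start ≥ 16 → (16,17).
Selected 6 observations.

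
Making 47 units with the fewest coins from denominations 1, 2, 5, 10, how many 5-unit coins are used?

Greedy: take as many of the largest coin as possible, then repeat with the remainder.
47 = 4×10 + 1×5 + 1×2
Count of 5: 1

1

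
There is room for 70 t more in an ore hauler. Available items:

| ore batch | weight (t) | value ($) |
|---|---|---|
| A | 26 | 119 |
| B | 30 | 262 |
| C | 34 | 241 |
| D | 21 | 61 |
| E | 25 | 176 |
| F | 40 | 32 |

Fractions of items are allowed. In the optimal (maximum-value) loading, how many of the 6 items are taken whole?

Sort by value per unit weight and fill in that order.
Ratios (sorted): B 8.73, C 7.09, E 7.04, A 4.58, D 2.90, F 0.80
take B (30 @ 262); take C (34 @ 241); take 6/25 of E → 42.24. Capacity used 70/70.
2 item(s) taken whole; one partial (take 6/25 of E).

2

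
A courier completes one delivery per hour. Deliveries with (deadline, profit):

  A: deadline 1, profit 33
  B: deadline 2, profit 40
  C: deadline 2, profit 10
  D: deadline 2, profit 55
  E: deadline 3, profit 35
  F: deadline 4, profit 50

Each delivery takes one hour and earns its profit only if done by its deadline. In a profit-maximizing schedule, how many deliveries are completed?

4

Sort by profit descending; place each in the latest free slot ≤ its deadline.
By profit: D(d2,55), F(d4,50), B(d2,40), E(d3,35), A(d1,33), C(d2,10)
D→slot 2; F→slot 4; B→slot 1; E→slot 3; A skipped; C skipped.
4 of 6 scheduled.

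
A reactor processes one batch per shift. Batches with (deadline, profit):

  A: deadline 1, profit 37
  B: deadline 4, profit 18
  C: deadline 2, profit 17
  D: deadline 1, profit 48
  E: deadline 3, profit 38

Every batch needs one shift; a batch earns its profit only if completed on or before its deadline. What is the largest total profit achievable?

By profit: D(d1,48), E(d3,38), A(d1,37), B(d4,18), C(d2,17)
D→slot 1; E→slot 3; A skipped; B→slot 4; C→slot 2.
Profit = 48 + 17 + 38 + 18 = 121

121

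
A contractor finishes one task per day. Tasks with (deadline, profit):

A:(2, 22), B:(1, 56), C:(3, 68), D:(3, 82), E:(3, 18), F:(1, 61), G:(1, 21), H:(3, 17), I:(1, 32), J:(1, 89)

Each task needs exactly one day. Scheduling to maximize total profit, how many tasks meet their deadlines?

3

Profit order: J=89 D=82 C=68 F=61 B=56 I=32 A=22 G=21 E=18 H=17
Assign: J→slot 1, D→slot 3, C→slot 2, F skipped, B skipped, I skipped, A skipped, G skipped, E skipped, H skipped.
Slots: [1:J] [2:C] [3:D]
3 of 10 scheduled.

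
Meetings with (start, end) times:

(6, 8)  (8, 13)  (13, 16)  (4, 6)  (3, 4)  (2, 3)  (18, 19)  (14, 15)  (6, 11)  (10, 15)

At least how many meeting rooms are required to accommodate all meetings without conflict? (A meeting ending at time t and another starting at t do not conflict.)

Count concurrent intervals with a sweep; the peak is the room count.
starts: [2, 3, 4, 6, 6, 8, 10, 13, 14, 18]
ends:   [3, 4, 6, 8, 11, 13, 15, 15, 16, 19]
s2→1 e3→0 s3→1 e4→0 s4→1 e6→0 s6→1 s6→2 e8→1 s8→2 s10→3  — peak 3.

3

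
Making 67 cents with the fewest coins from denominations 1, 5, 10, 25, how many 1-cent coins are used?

2

67 = 2×25 + 1×10 + 1×5 + 2×1
Count of 1: 2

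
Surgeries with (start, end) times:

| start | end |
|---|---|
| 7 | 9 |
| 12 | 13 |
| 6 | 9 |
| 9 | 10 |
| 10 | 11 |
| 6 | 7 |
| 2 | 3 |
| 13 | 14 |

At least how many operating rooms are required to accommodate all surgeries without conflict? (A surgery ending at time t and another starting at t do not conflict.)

The answer is the maximum number of intervals overlapping at any instant.
starts: [2, 6, 6, 7, 9, 10, 12, 13]
ends:   [3, 7, 9, 9, 10, 11, 13, 14]
s2→1 e3→0 s6→1 s6→2  — peak 2.

2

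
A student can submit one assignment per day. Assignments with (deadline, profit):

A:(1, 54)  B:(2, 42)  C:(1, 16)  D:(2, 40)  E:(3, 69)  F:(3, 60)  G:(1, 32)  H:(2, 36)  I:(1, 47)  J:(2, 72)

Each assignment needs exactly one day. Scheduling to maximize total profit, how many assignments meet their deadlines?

3

Profit order: J=72 E=69 F=60 A=54 I=47 B=42 D=40 H=36 G=32 C=16
Assign: J→slot 2, E→slot 3, F→slot 1, A skipped, I skipped, B skipped, D skipped, H skipped, G skipped, C skipped.
Slots: [1:F] [2:J] [3:E]
3 of 10 scheduled.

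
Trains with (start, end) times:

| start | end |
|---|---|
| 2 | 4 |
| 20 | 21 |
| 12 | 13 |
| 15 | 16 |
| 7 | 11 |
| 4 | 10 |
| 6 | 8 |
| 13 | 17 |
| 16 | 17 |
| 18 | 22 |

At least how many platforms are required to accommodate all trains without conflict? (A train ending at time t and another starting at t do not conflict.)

3

Count concurrent intervals with a sweep; the peak is the room count.
starts: [2, 4, 6, 7, 12, 13, 15, 16, 18, 20]
ends:   [4, 8, 10, 11, 13, 16, 17, 17, 21, 22]
s2→1 e4→0 s4→1 s6→2 s7→3  — peak 3.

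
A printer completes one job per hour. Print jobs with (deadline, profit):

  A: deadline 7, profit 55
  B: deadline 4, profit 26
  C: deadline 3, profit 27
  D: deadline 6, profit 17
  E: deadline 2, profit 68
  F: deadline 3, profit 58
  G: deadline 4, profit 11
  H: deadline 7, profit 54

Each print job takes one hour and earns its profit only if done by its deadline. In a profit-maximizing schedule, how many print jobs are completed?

Sort by profit descending; place each in the latest free slot ≤ its deadline.
Profit order: E=68 F=58 A=55 H=54 C=27 B=26 D=17 G=11
Assign: E→slot 2, F→slot 3, A→slot 7, H→slot 6, C→slot 1, B→slot 4, D→slot 5, G skipped.
Slots: [1:C] [2:E] [3:F] [4:B] [5:D] [6:H] [7:A]
7 of 8 scheduled.

7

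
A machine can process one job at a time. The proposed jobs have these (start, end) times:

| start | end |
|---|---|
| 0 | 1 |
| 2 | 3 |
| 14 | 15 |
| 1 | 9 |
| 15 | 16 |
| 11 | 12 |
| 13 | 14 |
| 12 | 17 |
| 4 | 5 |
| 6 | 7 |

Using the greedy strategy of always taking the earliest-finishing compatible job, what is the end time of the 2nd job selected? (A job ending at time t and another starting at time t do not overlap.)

Sort by end time and greedily take each interval whose start is ≥ the last chosen end.
By end time: (0,1), (2,3), (4,5), (6,7), (1,9), (11,12), (13,14), (14,15), (15,16), (12,17).
Pick (0,1); next start ≥ 1 → (2,3); next start ≥ 3 → (4,5); next start ≥ 5 → (6,7); next start ≥ 7 → (11,12); next start ≥ 12 → (13,14); next start ≥ 14 → (14,15); next start ≥ 15 → (15,16).
Selected: (0,1) (2,3) (4,5) (6,7) (11,12) (13,14) (14,15) (15,16)

3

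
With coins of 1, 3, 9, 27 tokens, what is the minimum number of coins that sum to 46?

Greedy: take as many of the largest coin as possible, then repeat with the remainder.
46 = 1×27 + 2×9 + 1×1
Total coins = 1 + 2 + 1 = 4

4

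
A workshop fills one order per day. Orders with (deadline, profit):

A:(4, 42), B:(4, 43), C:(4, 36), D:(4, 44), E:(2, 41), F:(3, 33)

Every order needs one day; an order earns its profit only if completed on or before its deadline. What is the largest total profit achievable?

Take jobs in profit order; each goes to the latest open slot no later than its deadline.
Profit order: D=44 B=43 A=42 E=41 C=36 F=33
Assign: D→slot 4, B→slot 3, A→slot 2, E→slot 1, C skipped, F skipped.
Slots: [1:E] [2:A] [3:B] [4:D]
Profit = 41 + 42 + 43 + 44 = 170

170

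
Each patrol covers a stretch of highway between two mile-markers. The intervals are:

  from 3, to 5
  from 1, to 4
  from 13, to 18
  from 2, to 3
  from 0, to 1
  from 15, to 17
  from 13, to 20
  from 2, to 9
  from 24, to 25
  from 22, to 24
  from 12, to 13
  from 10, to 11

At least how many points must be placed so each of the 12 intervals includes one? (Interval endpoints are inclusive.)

Sorted: [0,1] [2,3] [1,4] [3,5] [2,9] [10,11] [12,13] [15,17] [13,18] [13,20] [22,24] [24,25]
{[0,1]} hit by 1; {[2,3],[1,4],[3,5],[2,9]} hit by 3; {[10,11]} hit by 11; {[12,13]} hit by 13; {[15,17],[13,18],[13,20]} hit by 17; {[22,24],[24,25]} hit by 24.
Points: 1, 3, 11, 13, 17, 24 (6 total).

6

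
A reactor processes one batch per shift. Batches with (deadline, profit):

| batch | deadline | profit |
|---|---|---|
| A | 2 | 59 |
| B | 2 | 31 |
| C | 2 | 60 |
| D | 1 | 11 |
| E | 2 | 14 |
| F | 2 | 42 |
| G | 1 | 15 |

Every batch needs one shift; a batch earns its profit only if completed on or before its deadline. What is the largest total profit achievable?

119

Sort by profit descending; place each in the latest free slot ≤ its deadline.
By profit: C(d2,60), A(d2,59), F(d2,42), B(d2,31), G(d1,15), E(d2,14), D(d1,11)
C→slot 2; A→slot 1; F skipped; B skipped; G skipped; E skipped; D skipped.
Profit = 59 + 60 = 119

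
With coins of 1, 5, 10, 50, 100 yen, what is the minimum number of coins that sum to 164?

Greedy: take as many of the largest coin as possible, then repeat with the remainder.
164 − 1×100→64 − 1×50→14 − 1×10→4 − 4×1→0
Total coins = 1 + 1 + 1 + 4 = 7

7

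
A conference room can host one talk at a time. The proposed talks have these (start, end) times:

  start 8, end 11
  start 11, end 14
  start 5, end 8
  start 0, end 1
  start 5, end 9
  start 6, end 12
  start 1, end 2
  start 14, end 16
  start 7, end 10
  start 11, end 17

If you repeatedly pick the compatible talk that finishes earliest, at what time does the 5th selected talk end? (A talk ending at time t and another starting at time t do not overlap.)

Greedy by earliest finish: after sorting by end time, pick each interval compatible with the last pick.
Sorted by end: (0,1)  (1,2)  (5,8)  (5,9)  (7,10)  (8,11)  (6,12)  (11,14)  (14,16)  (11,17)
take (0,1); take (1,2); take (5,8); take (8,11); take (11,14); take (14,16).
Selected: (0,1) (1,2) (5,8) (8,11) (11,14) (14,16)

14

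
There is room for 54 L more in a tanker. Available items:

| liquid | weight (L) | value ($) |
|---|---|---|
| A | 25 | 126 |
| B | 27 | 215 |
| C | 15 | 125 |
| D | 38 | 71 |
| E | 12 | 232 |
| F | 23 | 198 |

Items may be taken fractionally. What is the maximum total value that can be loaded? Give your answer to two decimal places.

Sort by value per unit weight and fill in that order.
Order: E (232/12=19.33) > F (198/23=8.61) > C (125/15=8.33) > B (215/27=7.96) > A (126/25=5.04) > D (71/38=1.87)
Fill: take E (12 @ 232) → take F (23 @ 198) → take C (15 @ 125) → take 4/27 of B → 31.85; 54/54 used.
Total value = 586.85

586.85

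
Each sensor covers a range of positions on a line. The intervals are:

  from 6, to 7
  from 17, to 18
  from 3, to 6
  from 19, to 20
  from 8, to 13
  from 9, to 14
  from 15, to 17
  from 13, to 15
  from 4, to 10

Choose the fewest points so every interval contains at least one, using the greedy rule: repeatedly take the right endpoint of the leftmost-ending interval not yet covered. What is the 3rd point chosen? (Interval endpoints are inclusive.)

17

Sorted: [3,6] [6,7] [4,10] [8,13] [9,14] [13,15] [15,17] [17,18] [19,20]
{[3,6],[6,7],[4,10]} hit by 6; {[8,13],[9,14],[13,15]} hit by 13; {[15,17],[17,18]} hit by 17; {[19,20]} hit by 20.
Points: 6, 13, 17, 20 (4 total).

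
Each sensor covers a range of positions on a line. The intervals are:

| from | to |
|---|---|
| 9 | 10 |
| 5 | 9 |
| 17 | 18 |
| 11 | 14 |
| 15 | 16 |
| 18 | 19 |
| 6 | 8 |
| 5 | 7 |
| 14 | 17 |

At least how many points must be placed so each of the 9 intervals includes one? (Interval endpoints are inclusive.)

Process intervals by earliest right end; each time one isn't hit yet, stab at its right endpoint.
Sorted: [5,7] [6,8] [5,9] [9,10] [11,14] [15,16] [14,17] [17,18] [18,19]
{[5,7],[6,8],[5,9]} hit by 7; {[9,10]} hit by 10; {[11,14]} hit by 14; {[15,16],[14,17]} hit by 16; {[17,18],[18,19]} hit by 18.
Points: 7, 10, 14, 16, 18 (5 total).

5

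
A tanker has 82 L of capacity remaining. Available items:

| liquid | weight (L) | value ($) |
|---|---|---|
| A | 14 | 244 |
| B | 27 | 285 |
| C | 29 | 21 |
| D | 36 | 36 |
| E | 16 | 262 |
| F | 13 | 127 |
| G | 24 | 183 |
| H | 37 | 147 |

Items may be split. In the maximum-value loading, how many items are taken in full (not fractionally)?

4

Sort by value per unit weight and fill in that order.
Order: A (244/14=17.43) > E (262/16=16.38) > B (285/27=10.56) > F (127/13=9.77) > G (183/24=7.62) > H (147/37=3.97) > D (36/36=1.00) > C (21/29=0.72)
Fill: take A (14 @ 244) → take E (16 @ 262) → take B (27 @ 285) → take F (13 @ 127) → take 12/24 of G → 91.50; 82/82 used.
4 item(s) taken whole; one partial (take 12/24 of G).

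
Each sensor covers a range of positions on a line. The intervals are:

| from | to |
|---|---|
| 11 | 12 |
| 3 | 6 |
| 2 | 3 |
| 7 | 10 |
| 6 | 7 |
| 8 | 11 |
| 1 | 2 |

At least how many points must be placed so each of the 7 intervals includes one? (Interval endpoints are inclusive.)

Process intervals by earliest right end; each time one isn't hit yet, stab at its right endpoint.
By right end: [1,2]  [2,3]  [3,6]  [6,7]  [7,10]  [8,11]  [11,12]
[1,2] uncovered → point at 2; [3,6] uncovered → point at 6; [7,10] uncovered → point at 10; [11,12] uncovered → point at 12.
Points: 2, 6, 10, 12 (4 total).

4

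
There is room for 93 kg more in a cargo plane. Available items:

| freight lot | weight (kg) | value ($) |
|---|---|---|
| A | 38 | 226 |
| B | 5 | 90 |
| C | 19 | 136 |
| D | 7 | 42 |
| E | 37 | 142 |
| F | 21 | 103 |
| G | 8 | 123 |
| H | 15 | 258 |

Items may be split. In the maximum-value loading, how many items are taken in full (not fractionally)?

Sort by value per unit weight and fill in that order.
Order: B (90/5=18.00) > H (258/15=17.20) > G (123/8=15.38) > C (136/19=7.16) > D (42/7=6.00) > A (226/38=5.95) > F (103/21=4.90) > E (142/37=3.84)
Fill: take B (5 @ 90) → take H (15 @ 258) → take G (8 @ 123) → take C (19 @ 136) → take D (7 @ 42) → take A (38 @ 226) → take 1/21 of F → 4.90; 93/93 used.
6 item(s) taken whole; one partial (take 1/21 of F).

6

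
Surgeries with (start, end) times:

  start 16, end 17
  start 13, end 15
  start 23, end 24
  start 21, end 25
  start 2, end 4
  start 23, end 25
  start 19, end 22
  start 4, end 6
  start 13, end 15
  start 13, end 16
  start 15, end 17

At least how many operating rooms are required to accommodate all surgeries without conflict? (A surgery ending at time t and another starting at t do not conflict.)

starts: [2, 4, 13, 13, 13, 15, 16, 19, 21, 23, 23]
ends:   [4, 6, 15, 15, 16, 17, 17, 22, 24, 25, 25]
s2→1 e4→0 s4→1 e6→0 s13→1 s13→2 s13→3  — peak 3.

3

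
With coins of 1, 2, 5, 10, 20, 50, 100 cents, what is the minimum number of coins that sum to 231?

Use the largest denomination that fits, subtract, and repeat.
231 = 2×100 + 1×20 + 1×10 + 1×1
Total coins = 2 + 1 + 1 + 1 = 5

5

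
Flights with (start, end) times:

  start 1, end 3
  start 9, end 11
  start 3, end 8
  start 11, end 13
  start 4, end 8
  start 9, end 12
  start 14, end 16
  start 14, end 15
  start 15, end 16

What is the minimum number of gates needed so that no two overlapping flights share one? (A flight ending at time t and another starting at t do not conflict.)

2

Count concurrent intervals with a sweep; the peak is the room count.
starts: [1, 3, 4, 9, 9, 11, 14, 14, 15]
ends:   [3, 8, 8, 11, 12, 13, 15, 16, 16]
s1→1 e3→0 s3→1 s4→2  — peak 2.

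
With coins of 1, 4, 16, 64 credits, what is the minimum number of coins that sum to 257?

257 = 4×64 + 1×1
Total coins = 4 + 1 = 5

5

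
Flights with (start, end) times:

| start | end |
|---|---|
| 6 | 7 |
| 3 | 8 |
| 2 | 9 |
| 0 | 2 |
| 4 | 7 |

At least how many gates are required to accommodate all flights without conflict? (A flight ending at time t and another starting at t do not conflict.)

The answer is the maximum number of intervals overlapping at any instant.
starts: [0, 2, 3, 4, 6]
ends:   [2, 7, 7, 8, 9]
s0→1 e2→0 s2→1 s3→2 s4→3 s6→4  — peak 4.

4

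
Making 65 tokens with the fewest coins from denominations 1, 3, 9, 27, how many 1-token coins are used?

Greedy: take as many of the largest coin as possible, then repeat with the remainder.
65 − 2×27→11 − 1×9→2 − 2×1→0
Count of 1: 2

2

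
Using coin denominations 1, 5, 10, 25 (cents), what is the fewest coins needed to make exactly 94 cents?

94 − 3×25→19 − 1×10→9 − 1×5→4 − 4×1→0
Total coins = 3 + 1 + 1 + 4 = 9

9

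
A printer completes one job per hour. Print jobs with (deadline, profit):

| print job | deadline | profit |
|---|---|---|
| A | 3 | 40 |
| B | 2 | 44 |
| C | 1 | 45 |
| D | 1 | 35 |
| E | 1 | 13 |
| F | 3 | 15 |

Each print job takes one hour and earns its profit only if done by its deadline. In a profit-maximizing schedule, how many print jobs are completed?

By profit: C(d1,45), B(d2,44), A(d3,40), D(d1,35), F(d3,15), E(d1,13)
C→slot 1; B→slot 2; A→slot 3; D skipped; F skipped; E skipped.
3 of 6 scheduled.

3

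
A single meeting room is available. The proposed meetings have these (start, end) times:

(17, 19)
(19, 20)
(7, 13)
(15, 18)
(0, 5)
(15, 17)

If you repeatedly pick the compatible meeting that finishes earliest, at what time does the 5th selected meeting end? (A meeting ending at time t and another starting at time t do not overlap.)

Order by finish time; keep every interval that doesn't clash with the previous kept one.
By end time: (0,5), (7,13), (15,17), (15,18), (17,19), (19,20).
Pick (0,5); next start ≥ 5 → (7,13); next start ≥ 13 → (15,17); next start ≥ 17 → (17,19); next start ≥ 19 → (19,20).
Selected: (0,5) (7,13) (15,17) (17,19) (19,20)

20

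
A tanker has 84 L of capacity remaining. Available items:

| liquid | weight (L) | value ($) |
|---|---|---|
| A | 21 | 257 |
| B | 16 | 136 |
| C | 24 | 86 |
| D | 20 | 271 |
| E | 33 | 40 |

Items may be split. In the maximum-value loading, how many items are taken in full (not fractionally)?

4

Ratios (sorted): D 13.55, A 12.24, B 8.50, C 3.58, E 1.21
take D (20 @ 271); take A (21 @ 257); take B (16 @ 136); take C (24 @ 86); take 3/33 of E → 3.64. Capacity used 84/84.
4 item(s) taken whole; one partial (take 3/33 of E).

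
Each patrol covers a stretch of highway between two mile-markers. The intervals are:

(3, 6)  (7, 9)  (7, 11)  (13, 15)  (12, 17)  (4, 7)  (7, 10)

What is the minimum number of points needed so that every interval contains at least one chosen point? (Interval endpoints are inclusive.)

3

Sort by right endpoint; whenever an interval is uncovered, place a point at its right end.
By right end: [3,6]  [4,7]  [7,9]  [7,10]  [7,11]  [13,15]  [12,17]
[3,6] uncovered → point at 6; [7,9] uncovered → point at 9; [13,15] uncovered → point at 15.
Points: 6, 9, 15 (3 total).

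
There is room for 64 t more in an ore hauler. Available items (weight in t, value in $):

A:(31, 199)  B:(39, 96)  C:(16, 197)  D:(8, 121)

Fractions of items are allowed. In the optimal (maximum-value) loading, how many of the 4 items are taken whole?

3

Ratios (sorted): D 15.12, C 12.31, A 6.42, B 2.46
take D (8 @ 121); take C (16 @ 197); take A (31 @ 199); take 9/39 of B → 22.15. Capacity used 64/64.
3 item(s) taken whole; one partial (take 9/39 of B).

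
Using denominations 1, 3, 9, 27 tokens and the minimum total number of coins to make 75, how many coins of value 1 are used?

Greedy: take as many of the largest coin as possible, then repeat with the remainder.
75 = 2×27 + 2×9 + 1×3
Count of 1: 0

0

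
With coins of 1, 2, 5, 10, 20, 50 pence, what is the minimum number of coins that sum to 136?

136 = 2×50 + 1×20 + 1×10 + 1×5 + 1×1
Total coins = 2 + 1 + 1 + 1 + 1 = 6

6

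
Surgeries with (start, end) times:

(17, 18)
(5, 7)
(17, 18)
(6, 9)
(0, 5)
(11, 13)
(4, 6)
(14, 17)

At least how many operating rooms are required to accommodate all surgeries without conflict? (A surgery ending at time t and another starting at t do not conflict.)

2

The answer is the maximum number of intervals overlapping at any instant.
starts: [0, 4, 5, 6, 11, 14, 17, 17]
ends:   [5, 6, 7, 9, 13, 17, 18, 18]
s0→1 s4→2  — peak 2.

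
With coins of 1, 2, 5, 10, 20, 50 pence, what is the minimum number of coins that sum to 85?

85 − 1×50→35 − 1×20→15 − 1×10→5 − 1×5→0
Total coins = 1 + 1 + 1 + 1 = 4

4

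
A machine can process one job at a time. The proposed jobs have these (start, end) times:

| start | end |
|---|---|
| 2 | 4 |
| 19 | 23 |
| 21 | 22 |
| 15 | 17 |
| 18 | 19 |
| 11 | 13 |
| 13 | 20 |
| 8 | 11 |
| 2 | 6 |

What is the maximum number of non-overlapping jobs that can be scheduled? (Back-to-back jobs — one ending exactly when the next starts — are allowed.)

By end time: (2,4), (2,6), (8,11), (11,13), (15,17), (18,19), (13,20), (21,22), (19,23).
Pick (2,4); next start ≥ 4 → (8,11); next start ≥ 11 → (11,13); next start ≥ 13 → (15,17); next start ≥ 17 → (18,19); next start ≥ 19 → (21,22).
Selected 6 jobs.

6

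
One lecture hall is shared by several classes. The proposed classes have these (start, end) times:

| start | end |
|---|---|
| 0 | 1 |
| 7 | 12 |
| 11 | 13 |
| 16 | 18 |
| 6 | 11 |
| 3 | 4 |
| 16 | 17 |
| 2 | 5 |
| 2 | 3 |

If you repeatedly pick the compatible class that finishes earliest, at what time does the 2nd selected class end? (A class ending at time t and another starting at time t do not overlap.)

3

Order by finish time; keep every interval that doesn't clash with the previous kept one.
Sorted by end: (0,1)  (2,3)  (3,4)  (2,5)  (6,11)  (7,12)  (11,13)  (16,17)  (16,18)
take (0,1); take (2,3); take (3,4); take (6,11); take (11,13); take (16,17).
Selected: (0,1) (2,3) (3,4) (6,11) (11,13) (16,17)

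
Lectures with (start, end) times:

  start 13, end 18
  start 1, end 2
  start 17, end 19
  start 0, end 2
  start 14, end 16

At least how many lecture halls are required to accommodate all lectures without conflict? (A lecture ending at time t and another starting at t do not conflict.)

2

starts: [0, 1, 13, 14, 17]
ends:   [2, 2, 16, 18, 19]
s0→1 s1→2  — peak 2.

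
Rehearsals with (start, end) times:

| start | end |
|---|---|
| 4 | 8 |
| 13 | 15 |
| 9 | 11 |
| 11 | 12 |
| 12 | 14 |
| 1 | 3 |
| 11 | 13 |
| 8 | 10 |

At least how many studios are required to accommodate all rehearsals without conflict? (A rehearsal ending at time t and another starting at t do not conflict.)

2

Count concurrent intervals with a sweep; the peak is the room count.
Events (time:±→running): 1:+→1 3:-→0 4:+→1 8:-→0 8:+→1 9:+→2 … peak 2.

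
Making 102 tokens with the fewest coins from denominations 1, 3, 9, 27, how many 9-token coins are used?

Use the largest denomination that fits, subtract, and repeat.
102 = 3×27 + 2×9 + 1×3
Count of 9: 2

2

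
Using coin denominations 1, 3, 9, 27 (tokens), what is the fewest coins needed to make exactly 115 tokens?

7

115 = 4×27 + 2×3 + 1×1
Total coins = 4 + 2 + 1 = 7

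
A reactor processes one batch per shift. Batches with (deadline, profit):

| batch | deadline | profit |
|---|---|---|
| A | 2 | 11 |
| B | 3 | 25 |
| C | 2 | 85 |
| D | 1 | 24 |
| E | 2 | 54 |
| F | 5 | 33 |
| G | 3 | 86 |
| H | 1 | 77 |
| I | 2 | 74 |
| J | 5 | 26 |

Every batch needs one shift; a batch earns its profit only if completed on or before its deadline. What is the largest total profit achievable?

307

Sort by profit descending; place each in the latest free slot ≤ its deadline.
Profit order: G=86 C=85 H=77 I=74 E=54 F=33 J=26 B=25 D=24 A=11
Assign: G→slot 3, C→slot 2, H→slot 1, I skipped, E skipped, F→slot 5, J→slot 4, B skipped, D skipped, A skipped.
Slots: [1:H] [2:C] [3:G] [4:J] [5:F]
Profit = 77 + 85 + 86 + 26 + 33 = 307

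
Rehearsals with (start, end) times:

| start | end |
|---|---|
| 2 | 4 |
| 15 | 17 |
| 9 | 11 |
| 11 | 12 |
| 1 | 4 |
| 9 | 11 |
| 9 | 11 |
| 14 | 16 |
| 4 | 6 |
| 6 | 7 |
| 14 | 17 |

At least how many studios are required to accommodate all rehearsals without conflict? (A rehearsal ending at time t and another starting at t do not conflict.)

starts: [1, 2, 4, 6, 9, 9, 9, 11, 14, 14, 15]
ends:   [4, 4, 6, 7, 11, 11, 11, 12, 16, 17, 17]
s1→1 s2→2 e4→1 e4→0 s4→1 e6→0 s6→1 e7→0 s9→1 s9→2 s9→3  — peak 3.

3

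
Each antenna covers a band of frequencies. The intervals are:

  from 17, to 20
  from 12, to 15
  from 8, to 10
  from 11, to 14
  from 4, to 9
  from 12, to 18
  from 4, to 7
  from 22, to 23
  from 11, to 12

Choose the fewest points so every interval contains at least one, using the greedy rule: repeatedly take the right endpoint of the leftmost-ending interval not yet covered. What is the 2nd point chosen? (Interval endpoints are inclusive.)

Process intervals by earliest right end; each time one isn't hit yet, stab at its right endpoint.
Sorted: [4,7] [4,9] [8,10] [11,12] [11,14] [12,15] [12,18] [17,20] [22,23]
{[4,7],[4,9]} hit by 7; {[8,10]} hit by 10; {[11,12],[11,14],[12,15],[12,18]} hit by 12; {[17,20]} hit by 20; {[22,23]} hit by 23.
Points: 7, 10, 12, 20, 23 (5 total).

10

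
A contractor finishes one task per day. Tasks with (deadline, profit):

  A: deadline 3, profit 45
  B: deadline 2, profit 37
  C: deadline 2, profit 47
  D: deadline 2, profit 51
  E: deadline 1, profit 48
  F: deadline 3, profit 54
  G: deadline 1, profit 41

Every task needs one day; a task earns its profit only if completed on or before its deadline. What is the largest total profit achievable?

Sort by profit descending; place each in the latest free slot ≤ its deadline.
Profit order: F=54 D=51 E=48 C=47 A=45 G=41 B=37
Assign: F→slot 3, D→slot 2, E→slot 1, C skipped, A skipped, G skipped, B skipped.
Slots: [1:E] [2:D] [3:F]
Profit = 48 + 51 + 54 = 153

153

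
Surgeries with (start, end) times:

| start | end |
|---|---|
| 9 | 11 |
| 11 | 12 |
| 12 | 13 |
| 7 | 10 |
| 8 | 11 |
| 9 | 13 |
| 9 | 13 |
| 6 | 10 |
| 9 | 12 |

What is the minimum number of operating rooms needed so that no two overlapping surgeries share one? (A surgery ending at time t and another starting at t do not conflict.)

7

Events (time:±→running): 6:+→1 7:+→2 8:+→3 9:+→4 9:+→5 9:+→6 9:+→7 … peak 7.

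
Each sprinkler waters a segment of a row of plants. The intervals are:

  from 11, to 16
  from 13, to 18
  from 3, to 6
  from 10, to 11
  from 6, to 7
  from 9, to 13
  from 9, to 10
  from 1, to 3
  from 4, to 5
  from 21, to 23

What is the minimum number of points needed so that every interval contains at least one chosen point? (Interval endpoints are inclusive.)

6

Sort by right endpoint; whenever an interval is uncovered, place a point at its right end.
By right end: [1,3]  [4,5]  [3,6]  [6,7]  [9,10]  [10,11]  [9,13]  [11,16]  [13,18]  [21,23]
[1,3] uncovered → point at 3; [4,5] uncovered → point at 5; [6,7] uncovered → point at 7; [9,10] uncovered → point at 10; [11,16] uncovered → point at 16; [21,23] uncovered → point at 23.
Points: 3, 5, 7, 10, 16, 23 (6 total).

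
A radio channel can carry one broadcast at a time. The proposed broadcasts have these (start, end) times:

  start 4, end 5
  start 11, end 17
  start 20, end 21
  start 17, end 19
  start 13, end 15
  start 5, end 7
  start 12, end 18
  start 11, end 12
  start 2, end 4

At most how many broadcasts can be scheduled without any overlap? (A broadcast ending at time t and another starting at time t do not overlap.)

7

Sorted by end: (2,4)  (4,5)  (5,7)  (11,12)  (13,15)  (11,17)  (12,18)  (17,19)  (20,21)
take (2,4); take (4,5); take (5,7); take (11,12); take (13,15); skip (12,18); take (17,19); take (20,21).
Selected 7 broadcasts.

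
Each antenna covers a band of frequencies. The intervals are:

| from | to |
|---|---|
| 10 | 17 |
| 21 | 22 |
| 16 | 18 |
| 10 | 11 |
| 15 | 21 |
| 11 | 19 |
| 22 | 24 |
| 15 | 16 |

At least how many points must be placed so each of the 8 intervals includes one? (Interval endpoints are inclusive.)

3

By right end: [10,11]  [15,16]  [10,17]  [16,18]  [11,19]  [15,21]  [21,22]  [22,24]
[10,11] uncovered → point at 11; [15,16] uncovered → point at 16; [21,22] uncovered → point at 22.
Points: 11, 16, 22 (3 total).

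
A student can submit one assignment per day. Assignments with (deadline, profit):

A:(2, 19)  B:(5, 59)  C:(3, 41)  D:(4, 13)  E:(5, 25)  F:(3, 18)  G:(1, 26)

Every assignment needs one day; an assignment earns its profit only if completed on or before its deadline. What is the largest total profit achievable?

By profit: B(d5,59), C(d3,41), G(d1,26), E(d5,25), A(d2,19), F(d3,18), D(d4,13)
B→slot 5; C→slot 3; G→slot 1; E→slot 4; A→slot 2; F skipped; D skipped.
Profit = 26 + 19 + 41 + 25 + 59 = 170

170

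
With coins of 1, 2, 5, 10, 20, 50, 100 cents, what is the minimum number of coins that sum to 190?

Use the largest denomination that fits, subtract, and repeat.
190 − 1×100→90 − 1×50→40 − 2×20→0
Total coins = 1 + 1 + 2 = 4

4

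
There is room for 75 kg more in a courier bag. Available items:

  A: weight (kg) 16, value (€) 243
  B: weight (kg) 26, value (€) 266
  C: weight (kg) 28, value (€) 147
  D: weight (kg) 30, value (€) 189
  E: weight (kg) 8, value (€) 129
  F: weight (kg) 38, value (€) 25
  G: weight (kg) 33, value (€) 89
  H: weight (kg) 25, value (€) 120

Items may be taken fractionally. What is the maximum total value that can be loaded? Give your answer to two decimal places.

Greedy by value/weight ratio, highest first.
Ratios (sorted): E 16.12, A 15.19, B 10.23, D 6.30, C 5.25, H 4.80, G 2.70, F 0.66
take E (8 @ 129); take A (16 @ 243); take B (26 @ 266); take 25/30 of D → 157.50. Capacity used 75/75.
Total value = 795.50

795.50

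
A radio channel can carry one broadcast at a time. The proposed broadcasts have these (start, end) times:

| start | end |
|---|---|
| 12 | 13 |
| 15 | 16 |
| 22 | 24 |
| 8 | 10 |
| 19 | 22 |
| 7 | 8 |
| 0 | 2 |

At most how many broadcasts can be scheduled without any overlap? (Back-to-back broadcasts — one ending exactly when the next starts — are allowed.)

7

Greedy by earliest finish: after sorting by end time, pick each interval compatible with the last pick.
Sorted by end: (0,2)  (7,8)  (8,10)  (12,13)  (15,16)  (19,22)  (22,24)
take (0,2); take (7,8); take (8,10); take (12,13); take (15,16); take (19,22); take (22,24).
Selected 7 broadcasts.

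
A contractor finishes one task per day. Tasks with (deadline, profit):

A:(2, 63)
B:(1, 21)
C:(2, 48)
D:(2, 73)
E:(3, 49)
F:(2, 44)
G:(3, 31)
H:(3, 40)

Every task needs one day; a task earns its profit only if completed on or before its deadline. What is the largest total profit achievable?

185

Take jobs in profit order; each goes to the latest open slot no later than its deadline.
By profit: D(d2,73), A(d2,63), E(d3,49), C(d2,48), F(d2,44), H(d3,40), G(d3,31), B(d1,21)
D→slot 2; A→slot 1; E→slot 3; C skipped; F skipped; H skipped; G skipped; B skipped.
Profit = 63 + 73 + 49 = 185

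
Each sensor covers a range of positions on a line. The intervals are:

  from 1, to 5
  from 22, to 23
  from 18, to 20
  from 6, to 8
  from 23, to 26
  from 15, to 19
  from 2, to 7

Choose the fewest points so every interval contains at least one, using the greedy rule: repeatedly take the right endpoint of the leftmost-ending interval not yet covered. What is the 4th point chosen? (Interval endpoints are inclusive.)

Process intervals by earliest right end; each time one isn't hit yet, stab at its right endpoint.
By right end: [1,5]  [2,7]  [6,8]  [15,19]  [18,20]  [22,23]  [23,26]
[1,5] uncovered → point at 5; [6,8] uncovered → point at 8; [15,19] uncovered → point at 19; [22,23] uncovered → point at 23.
Points: 5, 8, 19, 23 (4 total).

23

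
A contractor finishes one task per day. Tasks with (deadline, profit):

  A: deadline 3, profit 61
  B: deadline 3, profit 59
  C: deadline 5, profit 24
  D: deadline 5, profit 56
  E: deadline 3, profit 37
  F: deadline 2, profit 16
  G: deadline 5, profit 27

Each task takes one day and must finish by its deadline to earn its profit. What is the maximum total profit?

Profit order: A=61 B=59 D=56 E=37 G=27 C=24 F=16
Assign: A→slot 3, B→slot 2, D→slot 5, E→slot 1, G→slot 4, C skipped, F skipped.
Slots: [1:E] [2:B] [3:A] [4:G] [5:D]
Profit = 37 + 59 + 61 + 27 + 56 = 240

240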